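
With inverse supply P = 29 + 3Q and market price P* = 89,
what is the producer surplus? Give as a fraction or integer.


Minimum supply price (at Q=0): P_min = 29
Quantity supplied at P* = 89:
Q* = (89 - 29)/3 = 20
PS = (1/2) * Q* * (P* - P_min)
PS = (1/2) * 20 * (89 - 29)
PS = (1/2) * 20 * 60 = 600

600


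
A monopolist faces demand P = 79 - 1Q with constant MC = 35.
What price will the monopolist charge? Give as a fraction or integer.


MR = 79 - 2Q
Set MR = MC: 79 - 2Q = 35
Q* = 22
Substitute into demand:
P* = 79 - 1*22 = 57

57


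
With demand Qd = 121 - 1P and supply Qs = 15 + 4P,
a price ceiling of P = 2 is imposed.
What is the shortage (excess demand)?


At P = 2:
Qd = 121 - 1*2 = 119
Qs = 15 + 4*2 = 23
Shortage = Qd - Qs = 119 - 23 = 96

96


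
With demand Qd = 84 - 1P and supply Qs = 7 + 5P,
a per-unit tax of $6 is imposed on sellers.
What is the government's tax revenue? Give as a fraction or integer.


With tax on sellers, new supply: Qs' = 7 + 5(P - 6)
= 5P - 23
New equilibrium quantity:
Q_new = 397/6
Tax revenue = tax * Q_new = 6 * 397/6 = 397

397


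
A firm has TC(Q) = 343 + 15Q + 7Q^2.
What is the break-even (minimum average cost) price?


AC(Q) = 343/Q + 15 + 7Q
To minimize: dAC/dQ = -343/Q^2 + 7 = 0
Q^2 = 343/7 = 49
Q* = 7
Min AC = 343/7 + 15 + 7*7
Min AC = 49 + 15 + 49 = 113

113


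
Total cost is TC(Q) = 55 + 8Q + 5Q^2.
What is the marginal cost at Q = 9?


MC = dTC/dQ = 8 + 2*5*Q
At Q = 9:
MC = 8 + 10*9
MC = 8 + 90 = 98

98


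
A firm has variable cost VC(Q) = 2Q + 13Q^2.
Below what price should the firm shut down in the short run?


AVC(Q) = VC(Q)/Q = 2 + 13Q
AVC is increasing in Q, so minimum AVC is at Q -> 0+.
Min AVC = 2
The firm should shut down if P < 2.

2


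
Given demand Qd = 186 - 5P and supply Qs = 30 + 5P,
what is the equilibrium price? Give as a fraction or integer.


At equilibrium, Qd = Qs.
186 - 5P = 30 + 5P
186 - 30 = 5P + 5P
156 = 10P
P* = 156/10 = 78/5

78/5


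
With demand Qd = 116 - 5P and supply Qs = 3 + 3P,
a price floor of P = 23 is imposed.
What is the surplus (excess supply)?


At P = 23:
Qd = 116 - 5*23 = 1
Qs = 3 + 3*23 = 72
Surplus = Qs - Qd = 72 - 1 = 71

71


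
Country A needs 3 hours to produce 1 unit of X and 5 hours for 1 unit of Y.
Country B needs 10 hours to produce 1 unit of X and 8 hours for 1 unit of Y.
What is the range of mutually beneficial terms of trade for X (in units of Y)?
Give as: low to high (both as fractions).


Opportunity cost of X for Country A = hours_X / hours_Y = 3/5 = 3/5 units of Y
Opportunity cost of X for Country B = hours_X / hours_Y = 10/8 = 5/4 units of Y
Terms of trade must be between the two opportunity costs.
Range: 3/5 to 5/4

3/5 to 5/4


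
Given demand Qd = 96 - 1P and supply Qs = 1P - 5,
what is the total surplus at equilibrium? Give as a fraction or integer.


Find equilibrium: 96 - 1P = 1P - 5
96 + 5 = 2P
P* = 101/2 = 101/2
Q* = 1*101/2 - 5 = 91/2
Inverse demand: P = 96 - Q/1, so P_max = 96
Inverse supply: P = 5 + Q/1, so P_min = 5
CS = (1/2) * 91/2 * (96 - 101/2) = 8281/8
PS = (1/2) * 91/2 * (101/2 - 5) = 8281/8
TS = CS + PS = 8281/8 + 8281/8 = 8281/4

8281/4


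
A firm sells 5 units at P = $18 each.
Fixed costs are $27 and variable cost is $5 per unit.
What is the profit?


Total Revenue = P * Q = 18 * 5 = $90
Total Cost = FC + VC*Q = 27 + 5*5 = $52
Profit = TR - TC = 90 - 52 = $38

$38


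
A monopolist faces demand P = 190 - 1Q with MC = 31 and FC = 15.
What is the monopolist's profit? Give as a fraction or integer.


MR = MC: 190 - 2Q = 31
Q* = 159/2
P* = 190 - 1*159/2 = 221/2
Profit = (P* - MC)*Q* - FC
= (221/2 - 31)*159/2 - 15
= 159/2*159/2 - 15
= 25281/4 - 15 = 25221/4

25221/4


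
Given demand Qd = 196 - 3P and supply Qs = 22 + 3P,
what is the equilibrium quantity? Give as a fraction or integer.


First find equilibrium price:
196 - 3P = 22 + 3P
P* = 174/6 = 29
Then substitute into demand:
Q* = 196 - 3 * 29 = 109

109


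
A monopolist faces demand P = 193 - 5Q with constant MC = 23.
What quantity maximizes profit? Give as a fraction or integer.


TR = P*Q = (193 - 5Q)Q = 193Q - 5Q^2
MR = dTR/dQ = 193 - 10Q
Set MR = MC:
193 - 10Q = 23
170 = 10Q
Q* = 170/10 = 17

17


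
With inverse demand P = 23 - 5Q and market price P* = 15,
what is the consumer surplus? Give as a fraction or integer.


Maximum willingness to pay (at Q=0): P_max = 23
Quantity demanded at P* = 15:
Q* = (23 - 15)/5 = 8/5
CS = (1/2) * Q* * (P_max - P*)
CS = (1/2) * 8/5 * (23 - 15)
CS = (1/2) * 8/5 * 8 = 32/5

32/5


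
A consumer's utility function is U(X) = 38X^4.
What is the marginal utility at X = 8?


MU = dU/dX = 38*4*X^(4-1)
MU = 152*X^3
At X = 8:
MU = 152 * 8^3
MU = 152 * 512 = 77824

77824


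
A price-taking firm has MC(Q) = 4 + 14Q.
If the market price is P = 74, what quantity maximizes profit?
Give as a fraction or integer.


In perfect competition, profit is maximized where P = MC.
74 = 4 + 14Q
70 = 14Q
Q* = 70/14 = 5

5


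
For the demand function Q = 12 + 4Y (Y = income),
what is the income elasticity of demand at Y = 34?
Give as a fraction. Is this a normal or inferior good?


dQ/dY = 4
At Y = 34: Q = 12 + 4*34 = 148
Ey = (dQ/dY)(Y/Q) = 4 * 34 / 148 = 34/37
Since Ey > 0, this is a normal good.

34/37 (normal good)


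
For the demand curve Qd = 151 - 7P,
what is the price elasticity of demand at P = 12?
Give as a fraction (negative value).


dQ/dP = -7
At P = 12: Q = 151 - 7*12 = 67
E = (dQ/dP)(P/Q) = (-7)(12/67) = -84/67

-84/67


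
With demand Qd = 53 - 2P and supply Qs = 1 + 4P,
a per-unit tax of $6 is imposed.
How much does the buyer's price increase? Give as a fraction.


With a per-unit tax, the buyer's price increase depends on relative slopes.
Supply slope: d = 4, Demand slope: b = 2
Buyer's price increase = d * tax / (b + d)
= 4 * 6 / (2 + 4)
= 24 / 6 = 4

4


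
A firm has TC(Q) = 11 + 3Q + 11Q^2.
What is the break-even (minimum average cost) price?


AC(Q) = 11/Q + 3 + 11Q
To minimize: dAC/dQ = -11/Q^2 + 11 = 0
Q^2 = 11/11 = 1
Q* = 1
Min AC = 11/1 + 3 + 11*1
Min AC = 11 + 3 + 11 = 25

25


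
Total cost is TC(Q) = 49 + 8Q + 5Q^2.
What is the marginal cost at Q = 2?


MC = dTC/dQ = 8 + 2*5*Q
At Q = 2:
MC = 8 + 10*2
MC = 8 + 20 = 28

28


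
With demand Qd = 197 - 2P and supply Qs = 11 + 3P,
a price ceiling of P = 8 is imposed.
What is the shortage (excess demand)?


At P = 8:
Qd = 197 - 2*8 = 181
Qs = 11 + 3*8 = 35
Shortage = Qd - Qs = 181 - 35 = 146

146


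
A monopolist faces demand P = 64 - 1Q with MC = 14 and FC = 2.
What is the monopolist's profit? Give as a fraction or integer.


MR = MC: 64 - 2Q = 14
Q* = 25
P* = 64 - 1*25 = 39
Profit = (P* - MC)*Q* - FC
= (39 - 14)*25 - 2
= 25*25 - 2
= 625 - 2 = 623

623


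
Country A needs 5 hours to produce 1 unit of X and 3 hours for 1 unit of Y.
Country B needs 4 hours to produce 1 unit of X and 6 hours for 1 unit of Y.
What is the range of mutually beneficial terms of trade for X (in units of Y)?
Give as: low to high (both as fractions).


Opportunity cost of X for Country A = hours_X / hours_Y = 5/3 = 5/3 units of Y
Opportunity cost of X for Country B = hours_X / hours_Y = 4/6 = 2/3 units of Y
Terms of trade must be between the two opportunity costs.
Range: 2/3 to 5/3

2/3 to 5/3


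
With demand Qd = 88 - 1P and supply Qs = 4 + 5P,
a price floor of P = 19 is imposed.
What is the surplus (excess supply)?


At P = 19:
Qd = 88 - 1*19 = 69
Qs = 4 + 5*19 = 99
Surplus = Qs - Qd = 99 - 69 = 30

30


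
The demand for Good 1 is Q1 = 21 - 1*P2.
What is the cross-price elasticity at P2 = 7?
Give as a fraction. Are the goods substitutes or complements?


dQ1/dP2 = -1
At P2 = 7: Q1 = 21 - 1*7 = 14
Exy = (dQ1/dP2)(P2/Q1) = -1 * 7 / 14 = -1/2
Since Exy < 0, the goods are complements.

-1/2 (complements)


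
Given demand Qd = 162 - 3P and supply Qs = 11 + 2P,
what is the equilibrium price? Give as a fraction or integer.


At equilibrium, Qd = Qs.
162 - 3P = 11 + 2P
162 - 11 = 3P + 2P
151 = 5P
P* = 151/5 = 151/5

151/5


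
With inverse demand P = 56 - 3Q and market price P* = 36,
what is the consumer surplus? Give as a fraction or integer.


Maximum willingness to pay (at Q=0): P_max = 56
Quantity demanded at P* = 36:
Q* = (56 - 36)/3 = 20/3
CS = (1/2) * Q* * (P_max - P*)
CS = (1/2) * 20/3 * (56 - 36)
CS = (1/2) * 20/3 * 20 = 200/3

200/3


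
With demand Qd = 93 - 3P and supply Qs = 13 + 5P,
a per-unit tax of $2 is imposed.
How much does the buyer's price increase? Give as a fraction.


With a per-unit tax, the buyer's price increase depends on relative slopes.
Supply slope: d = 5, Demand slope: b = 3
Buyer's price increase = d * tax / (b + d)
= 5 * 2 / (3 + 5)
= 10 / 8 = 5/4

5/4


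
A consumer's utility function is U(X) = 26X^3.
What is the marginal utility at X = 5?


MU = dU/dX = 26*3*X^(3-1)
MU = 78*X^2
At X = 5:
MU = 78 * 5^2
MU = 78 * 25 = 1950

1950


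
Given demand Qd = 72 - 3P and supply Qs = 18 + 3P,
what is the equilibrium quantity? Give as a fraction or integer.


First find equilibrium price:
72 - 3P = 18 + 3P
P* = 54/6 = 9
Then substitute into demand:
Q* = 72 - 3 * 9 = 45

45


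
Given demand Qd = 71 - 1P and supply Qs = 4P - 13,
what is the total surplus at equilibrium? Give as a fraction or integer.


Find equilibrium: 71 - 1P = 4P - 13
71 + 13 = 5P
P* = 84/5 = 84/5
Q* = 4*84/5 - 13 = 271/5
Inverse demand: P = 71 - Q/1, so P_max = 71
Inverse supply: P = 13/4 + Q/4, so P_min = 13/4
CS = (1/2) * 271/5 * (71 - 84/5) = 73441/50
PS = (1/2) * 271/5 * (84/5 - 13/4) = 73441/200
TS = CS + PS = 73441/50 + 73441/200 = 73441/40

73441/40


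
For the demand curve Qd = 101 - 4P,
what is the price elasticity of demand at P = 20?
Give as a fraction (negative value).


dQ/dP = -4
At P = 20: Q = 101 - 4*20 = 21
E = (dQ/dP)(P/Q) = (-4)(20/21) = -80/21

-80/21


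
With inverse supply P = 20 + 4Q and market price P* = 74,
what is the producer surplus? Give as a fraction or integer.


Minimum supply price (at Q=0): P_min = 20
Quantity supplied at P* = 74:
Q* = (74 - 20)/4 = 27/2
PS = (1/2) * Q* * (P* - P_min)
PS = (1/2) * 27/2 * (74 - 20)
PS = (1/2) * 27/2 * 54 = 729/2

729/2


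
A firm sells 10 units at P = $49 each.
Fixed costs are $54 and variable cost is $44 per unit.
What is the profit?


Total Revenue = P * Q = 49 * 10 = $490
Total Cost = FC + VC*Q = 54 + 44*10 = $494
Profit = TR - TC = 490 - 494 = $-4

$-4


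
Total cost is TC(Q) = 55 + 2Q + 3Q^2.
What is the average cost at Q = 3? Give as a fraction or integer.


TC(3) = 55 + 2*3 + 3*3^2
TC(3) = 55 + 6 + 27 = 88
AC = TC/Q = 88/3 = 88/3

88/3


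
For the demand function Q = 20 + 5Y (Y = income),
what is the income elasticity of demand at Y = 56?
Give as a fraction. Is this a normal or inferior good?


dQ/dY = 5
At Y = 56: Q = 20 + 5*56 = 300
Ey = (dQ/dY)(Y/Q) = 5 * 56 / 300 = 14/15
Since Ey > 0, this is a normal good.

14/15 (normal good)


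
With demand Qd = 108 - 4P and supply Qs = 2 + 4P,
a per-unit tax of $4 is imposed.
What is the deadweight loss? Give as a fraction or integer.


Pre-tax equilibrium quantity: Q* = 55
Post-tax equilibrium quantity: Q_tax = 47
Reduction in quantity: Q* - Q_tax = 8
DWL = (1/2) * tax * (Q* - Q_tax)
DWL = (1/2) * 4 * 8 = 16

16


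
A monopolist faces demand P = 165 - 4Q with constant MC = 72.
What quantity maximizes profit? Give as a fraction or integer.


TR = P*Q = (165 - 4Q)Q = 165Q - 4Q^2
MR = dTR/dQ = 165 - 8Q
Set MR = MC:
165 - 8Q = 72
93 = 8Q
Q* = 93/8 = 93/8

93/8


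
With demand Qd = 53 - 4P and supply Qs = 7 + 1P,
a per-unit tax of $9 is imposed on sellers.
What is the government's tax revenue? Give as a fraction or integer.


With tax on sellers, new supply: Qs' = 7 + 1(P - 9)
= 1P - 2
New equilibrium quantity:
Q_new = 9
Tax revenue = tax * Q_new = 9 * 9 = 81

81


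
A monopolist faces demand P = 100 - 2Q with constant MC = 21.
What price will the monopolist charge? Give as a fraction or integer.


MR = 100 - 4Q
Set MR = MC: 100 - 4Q = 21
Q* = 79/4
Substitute into demand:
P* = 100 - 2*79/4 = 121/2

121/2


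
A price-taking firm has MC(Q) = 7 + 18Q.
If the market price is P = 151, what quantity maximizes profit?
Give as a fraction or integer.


In perfect competition, profit is maximized where P = MC.
151 = 7 + 18Q
144 = 18Q
Q* = 144/18 = 8

8


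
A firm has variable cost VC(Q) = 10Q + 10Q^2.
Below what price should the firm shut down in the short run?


AVC(Q) = VC(Q)/Q = 10 + 10Q
AVC is increasing in Q, so minimum AVC is at Q -> 0+.
Min AVC = 10
The firm should shut down if P < 10.

10


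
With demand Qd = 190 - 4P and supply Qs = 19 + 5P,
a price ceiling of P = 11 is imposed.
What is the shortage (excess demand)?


At P = 11:
Qd = 190 - 4*11 = 146
Qs = 19 + 5*11 = 74
Shortage = Qd - Qs = 146 - 74 = 72

72


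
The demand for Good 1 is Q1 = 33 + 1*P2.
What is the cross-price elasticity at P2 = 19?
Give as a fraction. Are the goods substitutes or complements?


dQ1/dP2 = 1
At P2 = 19: Q1 = 33 + 1*19 = 52
Exy = (dQ1/dP2)(P2/Q1) = 1 * 19 / 52 = 19/52
Since Exy > 0, the goods are substitutes.

19/52 (substitutes)


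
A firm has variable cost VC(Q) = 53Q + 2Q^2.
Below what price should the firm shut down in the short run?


AVC(Q) = VC(Q)/Q = 53 + 2Q
AVC is increasing in Q, so minimum AVC is at Q -> 0+.
Min AVC = 53
The firm should shut down if P < 53.

53


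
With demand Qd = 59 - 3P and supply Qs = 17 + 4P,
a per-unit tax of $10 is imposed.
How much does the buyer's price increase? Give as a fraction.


With a per-unit tax, the buyer's price increase depends on relative slopes.
Supply slope: d = 4, Demand slope: b = 3
Buyer's price increase = d * tax / (b + d)
= 4 * 10 / (3 + 4)
= 40 / 7 = 40/7

40/7


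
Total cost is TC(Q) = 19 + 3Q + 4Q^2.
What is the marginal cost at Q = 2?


MC = dTC/dQ = 3 + 2*4*Q
At Q = 2:
MC = 3 + 8*2
MC = 3 + 16 = 19

19


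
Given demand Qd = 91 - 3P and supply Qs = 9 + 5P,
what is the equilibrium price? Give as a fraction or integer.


At equilibrium, Qd = Qs.
91 - 3P = 9 + 5P
91 - 9 = 3P + 5P
82 = 8P
P* = 82/8 = 41/4

41/4


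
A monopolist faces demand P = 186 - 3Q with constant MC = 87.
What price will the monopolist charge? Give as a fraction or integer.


MR = 186 - 6Q
Set MR = MC: 186 - 6Q = 87
Q* = 33/2
Substitute into demand:
P* = 186 - 3*33/2 = 273/2

273/2


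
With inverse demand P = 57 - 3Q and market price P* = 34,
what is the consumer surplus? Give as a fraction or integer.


Maximum willingness to pay (at Q=0): P_max = 57
Quantity demanded at P* = 34:
Q* = (57 - 34)/3 = 23/3
CS = (1/2) * Q* * (P_max - P*)
CS = (1/2) * 23/3 * (57 - 34)
CS = (1/2) * 23/3 * 23 = 529/6

529/6


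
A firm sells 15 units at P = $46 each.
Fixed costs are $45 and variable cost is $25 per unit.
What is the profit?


Total Revenue = P * Q = 46 * 15 = $690
Total Cost = FC + VC*Q = 45 + 25*15 = $420
Profit = TR - TC = 690 - 420 = $270

$270


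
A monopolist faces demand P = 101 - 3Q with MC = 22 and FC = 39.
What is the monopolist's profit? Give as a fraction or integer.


MR = MC: 101 - 6Q = 22
Q* = 79/6
P* = 101 - 3*79/6 = 123/2
Profit = (P* - MC)*Q* - FC
= (123/2 - 22)*79/6 - 39
= 79/2*79/6 - 39
= 6241/12 - 39 = 5773/12

5773/12


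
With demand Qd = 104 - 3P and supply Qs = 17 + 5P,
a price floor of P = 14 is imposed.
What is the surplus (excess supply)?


At P = 14:
Qd = 104 - 3*14 = 62
Qs = 17 + 5*14 = 87
Surplus = Qs - Qd = 87 - 62 = 25

25


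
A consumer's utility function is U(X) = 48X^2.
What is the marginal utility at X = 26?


MU = dU/dX = 48*2*X^(2-1)
MU = 96*X^1
At X = 26:
MU = 96 * 26^1
MU = 96 * 26 = 2496

2496


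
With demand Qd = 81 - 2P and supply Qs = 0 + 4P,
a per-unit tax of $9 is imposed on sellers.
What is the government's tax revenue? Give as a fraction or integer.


With tax on sellers, new supply: Qs' = 0 + 4(P - 9)
= 4P - 36
New equilibrium quantity:
Q_new = 42
Tax revenue = tax * Q_new = 9 * 42 = 378

378


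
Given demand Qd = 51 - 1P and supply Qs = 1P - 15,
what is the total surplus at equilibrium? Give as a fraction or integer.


Find equilibrium: 51 - 1P = 1P - 15
51 + 15 = 2P
P* = 66/2 = 33
Q* = 1*33 - 15 = 18
Inverse demand: P = 51 - Q/1, so P_max = 51
Inverse supply: P = 15 + Q/1, so P_min = 15
CS = (1/2) * 18 * (51 - 33) = 162
PS = (1/2) * 18 * (33 - 15) = 162
TS = CS + PS = 162 + 162 = 324

324


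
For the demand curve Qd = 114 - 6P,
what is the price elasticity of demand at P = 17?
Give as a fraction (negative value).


dQ/dP = -6
At P = 17: Q = 114 - 6*17 = 12
E = (dQ/dP)(P/Q) = (-6)(17/12) = -17/2

-17/2


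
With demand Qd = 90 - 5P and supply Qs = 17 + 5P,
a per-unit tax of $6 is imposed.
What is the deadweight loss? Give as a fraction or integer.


Pre-tax equilibrium quantity: Q* = 107/2
Post-tax equilibrium quantity: Q_tax = 77/2
Reduction in quantity: Q* - Q_tax = 15
DWL = (1/2) * tax * (Q* - Q_tax)
DWL = (1/2) * 6 * 15 = 45

45


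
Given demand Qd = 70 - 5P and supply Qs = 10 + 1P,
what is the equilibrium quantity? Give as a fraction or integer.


First find equilibrium price:
70 - 5P = 10 + 1P
P* = 60/6 = 10
Then substitute into demand:
Q* = 70 - 5 * 10 = 20

20


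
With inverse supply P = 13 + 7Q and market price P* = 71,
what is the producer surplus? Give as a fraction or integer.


Minimum supply price (at Q=0): P_min = 13
Quantity supplied at P* = 71:
Q* = (71 - 13)/7 = 58/7
PS = (1/2) * Q* * (P* - P_min)
PS = (1/2) * 58/7 * (71 - 13)
PS = (1/2) * 58/7 * 58 = 1682/7

1682/7


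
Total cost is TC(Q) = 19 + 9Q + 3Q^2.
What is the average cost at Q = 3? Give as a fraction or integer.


TC(3) = 19 + 9*3 + 3*3^2
TC(3) = 19 + 27 + 27 = 73
AC = TC/Q = 73/3 = 73/3

73/3


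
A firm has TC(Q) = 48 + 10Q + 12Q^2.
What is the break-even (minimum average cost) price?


AC(Q) = 48/Q + 10 + 12Q
To minimize: dAC/dQ = -48/Q^2 + 12 = 0
Q^2 = 48/12 = 4
Q* = 2
Min AC = 48/2 + 10 + 12*2
Min AC = 24 + 10 + 24 = 58

58


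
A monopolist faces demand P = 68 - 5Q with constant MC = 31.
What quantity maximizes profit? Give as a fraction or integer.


TR = P*Q = (68 - 5Q)Q = 68Q - 5Q^2
MR = dTR/dQ = 68 - 10Q
Set MR = MC:
68 - 10Q = 31
37 = 10Q
Q* = 37/10 = 37/10

37/10


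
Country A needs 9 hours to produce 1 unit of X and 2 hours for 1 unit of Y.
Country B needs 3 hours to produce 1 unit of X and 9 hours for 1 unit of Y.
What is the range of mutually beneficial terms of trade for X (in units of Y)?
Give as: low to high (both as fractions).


Opportunity cost of X for Country A = hours_X / hours_Y = 9/2 = 9/2 units of Y
Opportunity cost of X for Country B = hours_X / hours_Y = 3/9 = 1/3 units of Y
Terms of trade must be between the two opportunity costs.
Range: 1/3 to 9/2

1/3 to 9/2


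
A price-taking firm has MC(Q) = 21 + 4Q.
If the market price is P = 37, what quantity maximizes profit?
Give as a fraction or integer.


In perfect competition, profit is maximized where P = MC.
37 = 21 + 4Q
16 = 4Q
Q* = 16/4 = 4

4


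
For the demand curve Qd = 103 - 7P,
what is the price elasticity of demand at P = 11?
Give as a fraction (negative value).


dQ/dP = -7
At P = 11: Q = 103 - 7*11 = 26
E = (dQ/dP)(P/Q) = (-7)(11/26) = -77/26

-77/26


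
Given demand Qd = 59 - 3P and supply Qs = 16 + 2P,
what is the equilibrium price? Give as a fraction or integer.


At equilibrium, Qd = Qs.
59 - 3P = 16 + 2P
59 - 16 = 3P + 2P
43 = 5P
P* = 43/5 = 43/5

43/5


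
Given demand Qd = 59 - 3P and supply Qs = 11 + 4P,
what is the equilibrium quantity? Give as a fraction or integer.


First find equilibrium price:
59 - 3P = 11 + 4P
P* = 48/7 = 48/7
Then substitute into demand:
Q* = 59 - 3 * 48/7 = 269/7

269/7


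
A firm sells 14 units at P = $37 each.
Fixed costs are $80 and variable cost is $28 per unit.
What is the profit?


Total Revenue = P * Q = 37 * 14 = $518
Total Cost = FC + VC*Q = 80 + 28*14 = $472
Profit = TR - TC = 518 - 472 = $46

$46


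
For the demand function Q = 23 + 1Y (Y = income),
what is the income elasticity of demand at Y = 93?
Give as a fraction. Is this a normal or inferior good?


dQ/dY = 1
At Y = 93: Q = 23 + 1*93 = 116
Ey = (dQ/dY)(Y/Q) = 1 * 93 / 116 = 93/116
Since Ey > 0, this is a normal good.

93/116 (normal good)


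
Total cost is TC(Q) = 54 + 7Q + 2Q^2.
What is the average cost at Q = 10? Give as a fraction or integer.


TC(10) = 54 + 7*10 + 2*10^2
TC(10) = 54 + 70 + 200 = 324
AC = TC/Q = 324/10 = 162/5

162/5


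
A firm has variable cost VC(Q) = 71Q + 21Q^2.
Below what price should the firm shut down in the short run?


AVC(Q) = VC(Q)/Q = 71 + 21Q
AVC is increasing in Q, so minimum AVC is at Q -> 0+.
Min AVC = 71
The firm should shut down if P < 71.

71


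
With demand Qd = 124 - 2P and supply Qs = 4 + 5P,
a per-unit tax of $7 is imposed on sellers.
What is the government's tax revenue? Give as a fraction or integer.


With tax on sellers, new supply: Qs' = 4 + 5(P - 7)
= 5P - 31
New equilibrium quantity:
Q_new = 558/7
Tax revenue = tax * Q_new = 7 * 558/7 = 558

558


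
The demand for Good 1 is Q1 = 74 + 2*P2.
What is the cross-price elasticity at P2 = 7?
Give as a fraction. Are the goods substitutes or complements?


dQ1/dP2 = 2
At P2 = 7: Q1 = 74 + 2*7 = 88
Exy = (dQ1/dP2)(P2/Q1) = 2 * 7 / 88 = 7/44
Since Exy > 0, the goods are substitutes.

7/44 (substitutes)


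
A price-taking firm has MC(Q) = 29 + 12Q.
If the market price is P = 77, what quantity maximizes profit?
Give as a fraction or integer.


In perfect competition, profit is maximized where P = MC.
77 = 29 + 12Q
48 = 12Q
Q* = 48/12 = 4

4


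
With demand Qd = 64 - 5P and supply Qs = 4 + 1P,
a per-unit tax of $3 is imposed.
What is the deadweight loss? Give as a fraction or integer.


Pre-tax equilibrium quantity: Q* = 14
Post-tax equilibrium quantity: Q_tax = 23/2
Reduction in quantity: Q* - Q_tax = 5/2
DWL = (1/2) * tax * (Q* - Q_tax)
DWL = (1/2) * 3 * 5/2 = 15/4

15/4


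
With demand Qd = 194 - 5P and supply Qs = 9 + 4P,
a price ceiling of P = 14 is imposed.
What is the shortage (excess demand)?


At P = 14:
Qd = 194 - 5*14 = 124
Qs = 9 + 4*14 = 65
Shortage = Qd - Qs = 124 - 65 = 59

59


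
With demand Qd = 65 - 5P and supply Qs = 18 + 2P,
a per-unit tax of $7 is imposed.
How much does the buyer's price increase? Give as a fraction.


With a per-unit tax, the buyer's price increase depends on relative slopes.
Supply slope: d = 2, Demand slope: b = 5
Buyer's price increase = d * tax / (b + d)
= 2 * 7 / (5 + 2)
= 14 / 7 = 2

2


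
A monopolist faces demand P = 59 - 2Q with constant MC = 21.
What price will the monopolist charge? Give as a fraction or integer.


MR = 59 - 4Q
Set MR = MC: 59 - 4Q = 21
Q* = 19/2
Substitute into demand:
P* = 59 - 2*19/2 = 40

40


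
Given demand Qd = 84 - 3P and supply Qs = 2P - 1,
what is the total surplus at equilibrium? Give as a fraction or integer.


Find equilibrium: 84 - 3P = 2P - 1
84 + 1 = 5P
P* = 85/5 = 17
Q* = 2*17 - 1 = 33
Inverse demand: P = 28 - Q/3, so P_max = 28
Inverse supply: P = 1/2 + Q/2, so P_min = 1/2
CS = (1/2) * 33 * (28 - 17) = 363/2
PS = (1/2) * 33 * (17 - 1/2) = 1089/4
TS = CS + PS = 363/2 + 1089/4 = 1815/4

1815/4


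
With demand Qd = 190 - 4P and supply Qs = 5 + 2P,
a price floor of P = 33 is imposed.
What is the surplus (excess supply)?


At P = 33:
Qd = 190 - 4*33 = 58
Qs = 5 + 2*33 = 71
Surplus = Qs - Qd = 71 - 58 = 13

13


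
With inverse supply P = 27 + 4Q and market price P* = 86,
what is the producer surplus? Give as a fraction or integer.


Minimum supply price (at Q=0): P_min = 27
Quantity supplied at P* = 86:
Q* = (86 - 27)/4 = 59/4
PS = (1/2) * Q* * (P* - P_min)
PS = (1/2) * 59/4 * (86 - 27)
PS = (1/2) * 59/4 * 59 = 3481/8

3481/8


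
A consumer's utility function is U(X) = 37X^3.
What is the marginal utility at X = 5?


MU = dU/dX = 37*3*X^(3-1)
MU = 111*X^2
At X = 5:
MU = 111 * 5^2
MU = 111 * 25 = 2775

2775


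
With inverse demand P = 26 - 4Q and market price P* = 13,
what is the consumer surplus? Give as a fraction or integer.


Maximum willingness to pay (at Q=0): P_max = 26
Quantity demanded at P* = 13:
Q* = (26 - 13)/4 = 13/4
CS = (1/2) * Q* * (P_max - P*)
CS = (1/2) * 13/4 * (26 - 13)
CS = (1/2) * 13/4 * 13 = 169/8

169/8


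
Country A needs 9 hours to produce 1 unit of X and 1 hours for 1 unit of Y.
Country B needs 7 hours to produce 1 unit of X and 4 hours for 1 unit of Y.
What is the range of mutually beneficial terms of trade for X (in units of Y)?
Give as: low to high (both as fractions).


Opportunity cost of X for Country A = hours_X / hours_Y = 9/1 = 9 units of Y
Opportunity cost of X for Country B = hours_X / hours_Y = 7/4 = 7/4 units of Y
Terms of trade must be between the two opportunity costs.
Range: 7/4 to 9

7/4 to 9


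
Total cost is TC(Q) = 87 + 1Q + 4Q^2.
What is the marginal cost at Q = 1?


MC = dTC/dQ = 1 + 2*4*Q
At Q = 1:
MC = 1 + 8*1
MC = 1 + 8 = 9

9


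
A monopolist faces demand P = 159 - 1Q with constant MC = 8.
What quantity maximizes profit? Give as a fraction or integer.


TR = P*Q = (159 - 1Q)Q = 159Q - 1Q^2
MR = dTR/dQ = 159 - 2Q
Set MR = MC:
159 - 2Q = 8
151 = 2Q
Q* = 151/2 = 151/2

151/2


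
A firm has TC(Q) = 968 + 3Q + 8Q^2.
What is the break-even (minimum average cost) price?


AC(Q) = 968/Q + 3 + 8Q
To minimize: dAC/dQ = -968/Q^2 + 8 = 0
Q^2 = 968/8 = 121
Q* = 11
Min AC = 968/11 + 3 + 8*11
Min AC = 88 + 3 + 88 = 179

179


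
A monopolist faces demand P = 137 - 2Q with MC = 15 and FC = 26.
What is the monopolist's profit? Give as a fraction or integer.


MR = MC: 137 - 4Q = 15
Q* = 61/2
P* = 137 - 2*61/2 = 76
Profit = (P* - MC)*Q* - FC
= (76 - 15)*61/2 - 26
= 61*61/2 - 26
= 3721/2 - 26 = 3669/2

3669/2


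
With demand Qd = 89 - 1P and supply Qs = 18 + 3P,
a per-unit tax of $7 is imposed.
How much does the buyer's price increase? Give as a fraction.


With a per-unit tax, the buyer's price increase depends on relative slopes.
Supply slope: d = 3, Demand slope: b = 1
Buyer's price increase = d * tax / (b + d)
= 3 * 7 / (1 + 3)
= 21 / 4 = 21/4

21/4


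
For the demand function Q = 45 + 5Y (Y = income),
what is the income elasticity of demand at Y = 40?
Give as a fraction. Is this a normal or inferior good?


dQ/dY = 5
At Y = 40: Q = 45 + 5*40 = 245
Ey = (dQ/dY)(Y/Q) = 5 * 40 / 245 = 40/49
Since Ey > 0, this is a normal good.

40/49 (normal good)


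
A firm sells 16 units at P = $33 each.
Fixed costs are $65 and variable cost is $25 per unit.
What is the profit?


Total Revenue = P * Q = 33 * 16 = $528
Total Cost = FC + VC*Q = 65 + 25*16 = $465
Profit = TR - TC = 528 - 465 = $63

$63


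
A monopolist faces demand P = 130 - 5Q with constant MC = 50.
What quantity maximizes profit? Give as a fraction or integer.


TR = P*Q = (130 - 5Q)Q = 130Q - 5Q^2
MR = dTR/dQ = 130 - 10Q
Set MR = MC:
130 - 10Q = 50
80 = 10Q
Q* = 80/10 = 8

8


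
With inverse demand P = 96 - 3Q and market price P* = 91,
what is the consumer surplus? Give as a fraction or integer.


Maximum willingness to pay (at Q=0): P_max = 96
Quantity demanded at P* = 91:
Q* = (96 - 91)/3 = 5/3
CS = (1/2) * Q* * (P_max - P*)
CS = (1/2) * 5/3 * (96 - 91)
CS = (1/2) * 5/3 * 5 = 25/6

25/6


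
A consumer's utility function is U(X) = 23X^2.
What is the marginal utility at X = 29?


MU = dU/dX = 23*2*X^(2-1)
MU = 46*X^1
At X = 29:
MU = 46 * 29^1
MU = 46 * 29 = 1334

1334


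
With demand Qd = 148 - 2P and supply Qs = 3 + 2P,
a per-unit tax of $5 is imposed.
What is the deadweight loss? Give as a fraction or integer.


Pre-tax equilibrium quantity: Q* = 151/2
Post-tax equilibrium quantity: Q_tax = 141/2
Reduction in quantity: Q* - Q_tax = 5
DWL = (1/2) * tax * (Q* - Q_tax)
DWL = (1/2) * 5 * 5 = 25/2

25/2


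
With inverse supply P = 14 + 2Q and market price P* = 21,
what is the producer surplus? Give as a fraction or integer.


Minimum supply price (at Q=0): P_min = 14
Quantity supplied at P* = 21:
Q* = (21 - 14)/2 = 7/2
PS = (1/2) * Q* * (P* - P_min)
PS = (1/2) * 7/2 * (21 - 14)
PS = (1/2) * 7/2 * 7 = 49/4

49/4


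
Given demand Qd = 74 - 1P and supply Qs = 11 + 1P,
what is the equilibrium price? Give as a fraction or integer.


At equilibrium, Qd = Qs.
74 - 1P = 11 + 1P
74 - 11 = 1P + 1P
63 = 2P
P* = 63/2 = 63/2

63/2


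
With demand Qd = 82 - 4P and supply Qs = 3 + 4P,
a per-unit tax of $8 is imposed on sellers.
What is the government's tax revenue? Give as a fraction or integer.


With tax on sellers, new supply: Qs' = 3 + 4(P - 8)
= 4P - 29
New equilibrium quantity:
Q_new = 53/2
Tax revenue = tax * Q_new = 8 * 53/2 = 212

212


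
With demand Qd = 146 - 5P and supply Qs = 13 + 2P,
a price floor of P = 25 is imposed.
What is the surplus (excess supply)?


At P = 25:
Qd = 146 - 5*25 = 21
Qs = 13 + 2*25 = 63
Surplus = Qs - Qd = 63 - 21 = 42

42


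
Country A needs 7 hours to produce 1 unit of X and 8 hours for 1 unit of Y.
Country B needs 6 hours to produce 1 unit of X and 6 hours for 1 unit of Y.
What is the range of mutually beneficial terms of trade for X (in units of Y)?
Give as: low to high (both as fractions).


Opportunity cost of X for Country A = hours_X / hours_Y = 7/8 = 7/8 units of Y
Opportunity cost of X for Country B = hours_X / hours_Y = 6/6 = 1 units of Y
Terms of trade must be between the two opportunity costs.
Range: 7/8 to 1

7/8 to 1


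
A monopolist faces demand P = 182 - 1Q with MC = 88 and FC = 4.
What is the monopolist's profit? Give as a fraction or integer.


MR = MC: 182 - 2Q = 88
Q* = 47
P* = 182 - 1*47 = 135
Profit = (P* - MC)*Q* - FC
= (135 - 88)*47 - 4
= 47*47 - 4
= 2209 - 4 = 2205

2205


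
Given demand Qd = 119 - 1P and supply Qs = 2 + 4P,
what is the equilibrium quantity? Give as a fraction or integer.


First find equilibrium price:
119 - 1P = 2 + 4P
P* = 117/5 = 117/5
Then substitute into demand:
Q* = 119 - 1 * 117/5 = 478/5

478/5


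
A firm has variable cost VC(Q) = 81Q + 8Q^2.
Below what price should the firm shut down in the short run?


AVC(Q) = VC(Q)/Q = 81 + 8Q
AVC is increasing in Q, so minimum AVC is at Q -> 0+.
Min AVC = 81
The firm should shut down if P < 81.

81


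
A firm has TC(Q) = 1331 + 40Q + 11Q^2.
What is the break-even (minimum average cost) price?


AC(Q) = 1331/Q + 40 + 11Q
To minimize: dAC/dQ = -1331/Q^2 + 11 = 0
Q^2 = 1331/11 = 121
Q* = 11
Min AC = 1331/11 + 40 + 11*11
Min AC = 121 + 40 + 121 = 282

282


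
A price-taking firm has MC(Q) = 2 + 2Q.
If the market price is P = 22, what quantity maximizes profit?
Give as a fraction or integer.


In perfect competition, profit is maximized where P = MC.
22 = 2 + 2Q
20 = 2Q
Q* = 20/2 = 10

10


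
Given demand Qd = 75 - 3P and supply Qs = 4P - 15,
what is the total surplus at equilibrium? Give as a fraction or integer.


Find equilibrium: 75 - 3P = 4P - 15
75 + 15 = 7P
P* = 90/7 = 90/7
Q* = 4*90/7 - 15 = 255/7
Inverse demand: P = 25 - Q/3, so P_max = 25
Inverse supply: P = 15/4 + Q/4, so P_min = 15/4
CS = (1/2) * 255/7 * (25 - 90/7) = 21675/98
PS = (1/2) * 255/7 * (90/7 - 15/4) = 65025/392
TS = CS + PS = 21675/98 + 65025/392 = 21675/56

21675/56


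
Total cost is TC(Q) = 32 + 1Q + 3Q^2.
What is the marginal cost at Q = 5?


MC = dTC/dQ = 1 + 2*3*Q
At Q = 5:
MC = 1 + 6*5
MC = 1 + 30 = 31

31


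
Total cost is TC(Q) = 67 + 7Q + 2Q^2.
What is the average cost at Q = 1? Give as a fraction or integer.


TC(1) = 67 + 7*1 + 2*1^2
TC(1) = 67 + 7 + 2 = 76
AC = TC/Q = 76/1 = 76

76


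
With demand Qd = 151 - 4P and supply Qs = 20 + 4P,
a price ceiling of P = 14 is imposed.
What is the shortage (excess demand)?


At P = 14:
Qd = 151 - 4*14 = 95
Qs = 20 + 4*14 = 76
Shortage = Qd - Qs = 95 - 76 = 19

19


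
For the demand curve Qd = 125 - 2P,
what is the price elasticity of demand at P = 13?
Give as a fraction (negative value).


dQ/dP = -2
At P = 13: Q = 125 - 2*13 = 99
E = (dQ/dP)(P/Q) = (-2)(13/99) = -26/99

-26/99


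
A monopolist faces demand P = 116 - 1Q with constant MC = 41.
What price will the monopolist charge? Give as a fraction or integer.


MR = 116 - 2Q
Set MR = MC: 116 - 2Q = 41
Q* = 75/2
Substitute into demand:
P* = 116 - 1*75/2 = 157/2

157/2


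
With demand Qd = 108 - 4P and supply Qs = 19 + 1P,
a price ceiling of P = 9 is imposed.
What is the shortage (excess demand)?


At P = 9:
Qd = 108 - 4*9 = 72
Qs = 19 + 1*9 = 28
Shortage = Qd - Qs = 72 - 28 = 44

44


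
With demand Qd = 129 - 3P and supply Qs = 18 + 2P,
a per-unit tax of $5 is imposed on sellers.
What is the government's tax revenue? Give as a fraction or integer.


With tax on sellers, new supply: Qs' = 18 + 2(P - 5)
= 8 + 2P
New equilibrium quantity:
Q_new = 282/5
Tax revenue = tax * Q_new = 5 * 282/5 = 282

282


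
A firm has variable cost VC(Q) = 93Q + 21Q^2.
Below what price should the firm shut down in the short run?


AVC(Q) = VC(Q)/Q = 93 + 21Q
AVC is increasing in Q, so minimum AVC is at Q -> 0+.
Min AVC = 93
The firm should shut down if P < 93.

93


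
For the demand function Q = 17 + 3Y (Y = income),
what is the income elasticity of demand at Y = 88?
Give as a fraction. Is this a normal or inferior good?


dQ/dY = 3
At Y = 88: Q = 17 + 3*88 = 281
Ey = (dQ/dY)(Y/Q) = 3 * 88 / 281 = 264/281
Since Ey > 0, this is a normal good.

264/281 (normal good)


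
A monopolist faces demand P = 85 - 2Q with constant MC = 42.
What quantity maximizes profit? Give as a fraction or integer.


TR = P*Q = (85 - 2Q)Q = 85Q - 2Q^2
MR = dTR/dQ = 85 - 4Q
Set MR = MC:
85 - 4Q = 42
43 = 4Q
Q* = 43/4 = 43/4

43/4


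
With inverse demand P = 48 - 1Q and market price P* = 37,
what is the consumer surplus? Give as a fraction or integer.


Maximum willingness to pay (at Q=0): P_max = 48
Quantity demanded at P* = 37:
Q* = (48 - 37)/1 = 11
CS = (1/2) * Q* * (P_max - P*)
CS = (1/2) * 11 * (48 - 37)
CS = (1/2) * 11 * 11 = 121/2

121/2


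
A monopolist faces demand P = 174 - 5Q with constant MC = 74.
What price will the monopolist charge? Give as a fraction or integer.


MR = 174 - 10Q
Set MR = MC: 174 - 10Q = 74
Q* = 10
Substitute into demand:
P* = 174 - 5*10 = 124

124


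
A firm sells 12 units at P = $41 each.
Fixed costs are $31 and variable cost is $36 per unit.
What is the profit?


Total Revenue = P * Q = 41 * 12 = $492
Total Cost = FC + VC*Q = 31 + 36*12 = $463
Profit = TR - TC = 492 - 463 = $29

$29


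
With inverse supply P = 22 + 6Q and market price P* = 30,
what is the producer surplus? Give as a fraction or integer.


Minimum supply price (at Q=0): P_min = 22
Quantity supplied at P* = 30:
Q* = (30 - 22)/6 = 4/3
PS = (1/2) * Q* * (P* - P_min)
PS = (1/2) * 4/3 * (30 - 22)
PS = (1/2) * 4/3 * 8 = 16/3

16/3


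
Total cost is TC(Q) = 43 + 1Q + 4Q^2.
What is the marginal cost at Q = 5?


MC = dTC/dQ = 1 + 2*4*Q
At Q = 5:
MC = 1 + 8*5
MC = 1 + 40 = 41

41


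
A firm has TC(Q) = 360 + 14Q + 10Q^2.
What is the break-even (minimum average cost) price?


AC(Q) = 360/Q + 14 + 10Q
To minimize: dAC/dQ = -360/Q^2 + 10 = 0
Q^2 = 360/10 = 36
Q* = 6
Min AC = 360/6 + 14 + 10*6
Min AC = 60 + 14 + 60 = 134

134


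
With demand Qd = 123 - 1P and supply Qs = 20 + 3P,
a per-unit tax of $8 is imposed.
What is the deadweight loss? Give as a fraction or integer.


Pre-tax equilibrium quantity: Q* = 389/4
Post-tax equilibrium quantity: Q_tax = 365/4
Reduction in quantity: Q* - Q_tax = 6
DWL = (1/2) * tax * (Q* - Q_tax)
DWL = (1/2) * 8 * 6 = 24

24


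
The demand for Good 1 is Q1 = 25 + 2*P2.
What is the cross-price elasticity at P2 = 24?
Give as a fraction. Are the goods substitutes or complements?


dQ1/dP2 = 2
At P2 = 24: Q1 = 25 + 2*24 = 73
Exy = (dQ1/dP2)(P2/Q1) = 2 * 24 / 73 = 48/73
Since Exy > 0, the goods are substitutes.

48/73 (substitutes)


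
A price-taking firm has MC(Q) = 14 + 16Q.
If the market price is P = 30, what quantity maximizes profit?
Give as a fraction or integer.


In perfect competition, profit is maximized where P = MC.
30 = 14 + 16Q
16 = 16Q
Q* = 16/16 = 1

1


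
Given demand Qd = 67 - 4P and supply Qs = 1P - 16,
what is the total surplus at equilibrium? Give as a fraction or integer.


Find equilibrium: 67 - 4P = 1P - 16
67 + 16 = 5P
P* = 83/5 = 83/5
Q* = 1*83/5 - 16 = 3/5
Inverse demand: P = 67/4 - Q/4, so P_max = 67/4
Inverse supply: P = 16 + Q/1, so P_min = 16
CS = (1/2) * 3/5 * (67/4 - 83/5) = 9/200
PS = (1/2) * 3/5 * (83/5 - 16) = 9/50
TS = CS + PS = 9/200 + 9/50 = 9/40

9/40


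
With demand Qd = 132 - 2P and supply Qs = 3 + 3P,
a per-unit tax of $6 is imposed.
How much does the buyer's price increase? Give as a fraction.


With a per-unit tax, the buyer's price increase depends on relative slopes.
Supply slope: d = 3, Demand slope: b = 2
Buyer's price increase = d * tax / (b + d)
= 3 * 6 / (2 + 3)
= 18 / 5 = 18/5

18/5


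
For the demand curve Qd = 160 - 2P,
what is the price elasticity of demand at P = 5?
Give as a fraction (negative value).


dQ/dP = -2
At P = 5: Q = 160 - 2*5 = 150
E = (dQ/dP)(P/Q) = (-2)(5/150) = -1/15

-1/15


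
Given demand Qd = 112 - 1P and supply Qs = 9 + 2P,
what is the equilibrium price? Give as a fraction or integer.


At equilibrium, Qd = Qs.
112 - 1P = 9 + 2P
112 - 9 = 1P + 2P
103 = 3P
P* = 103/3 = 103/3

103/3


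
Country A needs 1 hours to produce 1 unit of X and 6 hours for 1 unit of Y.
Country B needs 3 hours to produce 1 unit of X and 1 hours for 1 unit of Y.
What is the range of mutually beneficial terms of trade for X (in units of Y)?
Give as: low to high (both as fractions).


Opportunity cost of X for Country A = hours_X / hours_Y = 1/6 = 1/6 units of Y
Opportunity cost of X for Country B = hours_X / hours_Y = 3/1 = 3 units of Y
Terms of trade must be between the two opportunity costs.
Range: 1/6 to 3

1/6 to 3


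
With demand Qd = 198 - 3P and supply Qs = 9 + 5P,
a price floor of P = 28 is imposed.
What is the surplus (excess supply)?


At P = 28:
Qd = 198 - 3*28 = 114
Qs = 9 + 5*28 = 149
Surplus = Qs - Qd = 149 - 114 = 35

35


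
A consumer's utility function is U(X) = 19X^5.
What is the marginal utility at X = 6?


MU = dU/dX = 19*5*X^(5-1)
MU = 95*X^4
At X = 6:
MU = 95 * 6^4
MU = 95 * 1296 = 123120

123120


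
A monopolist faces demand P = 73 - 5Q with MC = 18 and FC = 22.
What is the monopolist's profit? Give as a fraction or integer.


MR = MC: 73 - 10Q = 18
Q* = 11/2
P* = 73 - 5*11/2 = 91/2
Profit = (P* - MC)*Q* - FC
= (91/2 - 18)*11/2 - 22
= 55/2*11/2 - 22
= 605/4 - 22 = 517/4

517/4


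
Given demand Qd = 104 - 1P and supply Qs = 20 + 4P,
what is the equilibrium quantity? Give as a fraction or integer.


First find equilibrium price:
104 - 1P = 20 + 4P
P* = 84/5 = 84/5
Then substitute into demand:
Q* = 104 - 1 * 84/5 = 436/5

436/5


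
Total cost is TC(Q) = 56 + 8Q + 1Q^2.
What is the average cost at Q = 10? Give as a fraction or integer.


TC(10) = 56 + 8*10 + 1*10^2
TC(10) = 56 + 80 + 100 = 236
AC = TC/Q = 236/10 = 118/5

118/5


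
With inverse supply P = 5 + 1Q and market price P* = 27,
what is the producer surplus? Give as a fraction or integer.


Minimum supply price (at Q=0): P_min = 5
Quantity supplied at P* = 27:
Q* = (27 - 5)/1 = 22
PS = (1/2) * Q* * (P* - P_min)
PS = (1/2) * 22 * (27 - 5)
PS = (1/2) * 22 * 22 = 242

242


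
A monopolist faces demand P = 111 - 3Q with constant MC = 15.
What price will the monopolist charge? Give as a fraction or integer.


MR = 111 - 6Q
Set MR = MC: 111 - 6Q = 15
Q* = 16
Substitute into demand:
P* = 111 - 3*16 = 63

63


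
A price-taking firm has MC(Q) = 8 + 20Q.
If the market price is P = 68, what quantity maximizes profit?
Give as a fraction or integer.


In perfect competition, profit is maximized where P = MC.
68 = 8 + 20Q
60 = 20Q
Q* = 60/20 = 3

3


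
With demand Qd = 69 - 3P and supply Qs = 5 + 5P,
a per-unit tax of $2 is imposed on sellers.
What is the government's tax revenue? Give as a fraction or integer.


With tax on sellers, new supply: Qs' = 5 + 5(P - 2)
= 5P - 5
New equilibrium quantity:
Q_new = 165/4
Tax revenue = tax * Q_new = 2 * 165/4 = 165/2

165/2
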